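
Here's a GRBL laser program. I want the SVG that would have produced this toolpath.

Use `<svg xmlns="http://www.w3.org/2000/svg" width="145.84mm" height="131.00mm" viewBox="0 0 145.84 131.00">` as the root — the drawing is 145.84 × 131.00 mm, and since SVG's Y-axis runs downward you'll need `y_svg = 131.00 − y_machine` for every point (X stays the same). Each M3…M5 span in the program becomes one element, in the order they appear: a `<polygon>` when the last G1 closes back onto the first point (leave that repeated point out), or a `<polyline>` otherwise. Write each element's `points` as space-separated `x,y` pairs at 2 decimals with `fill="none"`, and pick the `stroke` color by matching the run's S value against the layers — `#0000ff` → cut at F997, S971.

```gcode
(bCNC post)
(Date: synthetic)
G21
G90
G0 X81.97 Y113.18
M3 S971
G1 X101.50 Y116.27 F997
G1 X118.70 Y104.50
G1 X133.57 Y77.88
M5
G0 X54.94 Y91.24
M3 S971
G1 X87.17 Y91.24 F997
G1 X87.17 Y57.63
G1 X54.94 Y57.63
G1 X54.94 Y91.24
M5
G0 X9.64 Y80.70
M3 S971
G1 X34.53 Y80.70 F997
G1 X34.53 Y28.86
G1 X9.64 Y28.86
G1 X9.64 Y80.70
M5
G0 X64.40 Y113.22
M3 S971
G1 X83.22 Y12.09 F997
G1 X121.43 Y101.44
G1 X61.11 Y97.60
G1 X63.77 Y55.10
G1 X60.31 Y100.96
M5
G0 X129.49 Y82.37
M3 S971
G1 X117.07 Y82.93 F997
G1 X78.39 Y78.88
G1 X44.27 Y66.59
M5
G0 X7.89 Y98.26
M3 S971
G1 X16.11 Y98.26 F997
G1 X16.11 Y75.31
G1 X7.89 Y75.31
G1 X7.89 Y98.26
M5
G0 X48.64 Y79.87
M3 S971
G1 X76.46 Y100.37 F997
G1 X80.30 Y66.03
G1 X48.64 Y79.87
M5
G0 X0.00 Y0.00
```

Machine Y-up, SVG Y-down with viewBox height 131.00, so y_svg = 131.00 − y_machine; X carries over. Every run uses S971, so all elements get stroke `#0000ff` (cut).

Run 1: The run is open, so emit a `<polyline>` with points (Y-flipped): 81.97,17.82 101.50,14.73 118.70,26.50 133.57,53.12.

Run 2: The run returns to its start, so emit a `<polygon>` with points (Y-flipped): 54.94,39.76 87.17,39.76 87.17,73.37 54.94,73.37.

Run 3: The run returns to its start, so emit a `<polygon>` with points (Y-flipped): 9.64,50.30 34.53,50.30 34.53,102.14 9.64,102.14.

Run 4: The run is open, so emit a `<polyline>` with points (Y-flipped): 64.40,17.78 83.22,118.91 121.43,29.56 61.11,33.40 63.77,75.90 60.31,30.04.

Run 5: The run is open, so emit a `<polyline>` with points (Y-flipped): 129.49,48.63 117.07,48.07 78.39,52.12 44.27,64.41.

Run 6: The run returns to its start, so emit a `<polygon>` with points (Y-flipped): 7.89,32.74 16.11,32.74 16.11,55.69 7.89,55.69.

Run 7: The run returns to its start, so emit a `<polygon>` with points (Y-flipped): 48.64,51.13 76.46,30.63 80.30,64.97.

<svg xmlns="http://www.w3.org/2000/svg" width="145.84mm" height="131.00mm" viewBox="0 0 145.84 131.00">
  <polyline points="81.97,17.82 101.50,14.73 118.70,26.50 133.57,53.12" fill="none" stroke="#0000ff"/>
  <polygon points="54.94,39.76 87.17,39.76 87.17,73.37 54.94,73.37" fill="none" stroke="#0000ff"/>
  <polygon points="9.64,50.30 34.53,50.30 34.53,102.14 9.64,102.14" fill="none" stroke="#0000ff"/>
  <polyline points="64.40,17.78 83.22,118.91 121.43,29.56 61.11,33.40 63.77,75.90 60.31,30.04" fill="none" stroke="#0000ff"/>
  <polyline points="129.49,48.63 117.07,48.07 78.39,52.12 44.27,64.41" fill="none" stroke="#0000ff"/>
  <polygon points="7.89,32.74 16.11,32.74 16.11,55.69 7.89,55.69" fill="none" stroke="#0000ff"/>
  <polygon points="48.64,51.13 76.46,30.63 80.30,64.97" fill="none" stroke="#0000ff"/>
</svg>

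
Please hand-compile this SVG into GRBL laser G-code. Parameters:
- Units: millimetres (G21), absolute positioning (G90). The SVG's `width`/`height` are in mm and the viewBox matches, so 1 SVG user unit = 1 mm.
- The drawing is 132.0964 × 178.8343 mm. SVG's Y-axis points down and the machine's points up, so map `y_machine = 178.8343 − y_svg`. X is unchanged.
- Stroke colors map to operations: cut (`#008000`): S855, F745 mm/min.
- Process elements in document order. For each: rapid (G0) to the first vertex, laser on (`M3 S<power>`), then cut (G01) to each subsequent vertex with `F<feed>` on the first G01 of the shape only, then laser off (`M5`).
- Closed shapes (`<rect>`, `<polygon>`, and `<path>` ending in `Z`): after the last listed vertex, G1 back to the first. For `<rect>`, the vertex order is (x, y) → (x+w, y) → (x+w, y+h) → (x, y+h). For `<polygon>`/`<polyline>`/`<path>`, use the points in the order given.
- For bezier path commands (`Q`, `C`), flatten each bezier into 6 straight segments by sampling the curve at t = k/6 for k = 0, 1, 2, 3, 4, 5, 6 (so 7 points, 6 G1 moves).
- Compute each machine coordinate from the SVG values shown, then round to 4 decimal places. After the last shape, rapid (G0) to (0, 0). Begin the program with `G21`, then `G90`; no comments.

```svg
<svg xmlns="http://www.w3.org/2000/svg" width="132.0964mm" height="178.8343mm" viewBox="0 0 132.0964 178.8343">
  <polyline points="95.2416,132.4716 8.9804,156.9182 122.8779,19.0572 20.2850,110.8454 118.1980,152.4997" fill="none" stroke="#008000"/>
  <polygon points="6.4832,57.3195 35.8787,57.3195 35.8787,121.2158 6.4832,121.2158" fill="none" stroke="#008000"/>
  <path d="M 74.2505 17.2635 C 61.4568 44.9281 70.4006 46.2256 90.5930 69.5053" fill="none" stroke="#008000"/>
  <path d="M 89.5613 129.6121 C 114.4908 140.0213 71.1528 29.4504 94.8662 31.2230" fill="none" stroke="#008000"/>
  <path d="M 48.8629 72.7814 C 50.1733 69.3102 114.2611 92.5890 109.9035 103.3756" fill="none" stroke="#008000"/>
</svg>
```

G21
G90
G0 X95.2416 Y46.3627
M3 S855
G01 X8.9804 Y21.9161 F745
G01 X122.8779 Y159.7771
G01 X20.2850 Y67.9889
G01 X118.1980 Y26.3346
M5
G0 X6.4832 Y121.5148
M3 S855
G01 X35.8787 Y121.5148 F745
G01 X35.8787 Y57.6185
G01 X6.4832 Y57.6185
G01 X6.4832 Y121.5148
M5
G0 X74.2505 Y161.5708
M3 S855
G01 X69.6165 Y149.7119 F745
G01 X68.3142 Y140.9045
G01 X70.0520 Y133.8056
G01 X74.5386 Y127.0720
G01 X81.4827 Y119.3608
G01 X90.5930 Y109.3290
M5
G0 X89.5613 Y49.2222
M3 S855
G01 X96.9636 Y53.0191 F745
G01 X96.7468 Y70.4981
G01 X92.6698 Y95.1780
G01 X88.4915 Y120.5777
G01 X87.9706 Y140.2158
G01 X94.8662 Y147.6113
M5
G0 X48.8629 Y106.0529
M3 S855
G01 X54.1420 Y105.7410 F745
G01 X66.2390 Y102.0608
G01 X81.5087 Y96.1025
G01 X96.3061 Y88.9560
G01 X106.9860 Y81.7113
G01 X109.9035 Y75.4587
M5
G0 X0.0000 Y0.0000

viewBox `0 0 132.0964 178.8343` with mm width/height → 1 unit = 1 mm. Flip: y_m = 178.8343 − y_svg.

**Shape 1** — `<polyline>` open polyline, stroke `#008000` → cut (S855, F745). Machine vertices: (95.2416,46.3627) → (8.9804,21.9161) → (122.8779,159.7771) → (20.2850,67.9889) → (118.1980,26.3346). Open path.

**Shape 2** — `<polygon>` rectangle, stroke `#008000` → cut (S855, F745). Machine vertices: (6.4832,121.5148) → (35.8787,121.5148) → (35.8787,57.6185) → (6.4832,57.6185) → (6.4832,121.5148). Closed: final G1 returns to the first vertex.

**Shape 3** — `<path>` cubic bezier, stroke `#008000` → cut (S855, F745). Control points (SVG): P0=(74.2505,17.2635), P1=(61.4568,44.9281), P2=(70.4006,46.2256), P3=(90.5930,69.5053); sampled at t=k/6. Machine vertices: (74.2505,161.5708) → (69.6165,149.7119) → (68.3142,140.9045) → (70.0520,133.8056) → (74.5386,127.0720) → (81.4827,119.3608) → (90.5930,109.3290). Open path.

**Shape 4** — `<path>` cubic bezier, stroke `#008000` → cut (S855, F745). Control points (SVG): P0=(89.5613,129.6121), P1=(114.4908,140.0213), P2=(71.1528,29.4504), P3=(94.8662,31.2230); sampled at t=k/6. Machine vertices: (89.5613,49.2222) → (96.9636,53.0191) → (96.7468,70.4981) → (92.6698,95.1780) → (88.4915,120.5777) → (87.9706,140.2158) → (94.8662,147.6113). Open path.

**Shape 5** — `<path>` cubic bezier, stroke `#008000` → cut (S855, F745). Control points (SVG): P0=(48.8629,72.7814), P1=(50.1733,69.3102), P2=(114.2611,92.5890), P3=(109.9035,103.3756); sampled at t=k/6. Machine vertices: (48.8629,106.0529) → (54.1420,105.7410) → (66.2390,102.0608) → (81.5087,96.1025) → (96.3061,88.9560) → (106.9860,81.7113) → (109.9035,75.4587). Open path.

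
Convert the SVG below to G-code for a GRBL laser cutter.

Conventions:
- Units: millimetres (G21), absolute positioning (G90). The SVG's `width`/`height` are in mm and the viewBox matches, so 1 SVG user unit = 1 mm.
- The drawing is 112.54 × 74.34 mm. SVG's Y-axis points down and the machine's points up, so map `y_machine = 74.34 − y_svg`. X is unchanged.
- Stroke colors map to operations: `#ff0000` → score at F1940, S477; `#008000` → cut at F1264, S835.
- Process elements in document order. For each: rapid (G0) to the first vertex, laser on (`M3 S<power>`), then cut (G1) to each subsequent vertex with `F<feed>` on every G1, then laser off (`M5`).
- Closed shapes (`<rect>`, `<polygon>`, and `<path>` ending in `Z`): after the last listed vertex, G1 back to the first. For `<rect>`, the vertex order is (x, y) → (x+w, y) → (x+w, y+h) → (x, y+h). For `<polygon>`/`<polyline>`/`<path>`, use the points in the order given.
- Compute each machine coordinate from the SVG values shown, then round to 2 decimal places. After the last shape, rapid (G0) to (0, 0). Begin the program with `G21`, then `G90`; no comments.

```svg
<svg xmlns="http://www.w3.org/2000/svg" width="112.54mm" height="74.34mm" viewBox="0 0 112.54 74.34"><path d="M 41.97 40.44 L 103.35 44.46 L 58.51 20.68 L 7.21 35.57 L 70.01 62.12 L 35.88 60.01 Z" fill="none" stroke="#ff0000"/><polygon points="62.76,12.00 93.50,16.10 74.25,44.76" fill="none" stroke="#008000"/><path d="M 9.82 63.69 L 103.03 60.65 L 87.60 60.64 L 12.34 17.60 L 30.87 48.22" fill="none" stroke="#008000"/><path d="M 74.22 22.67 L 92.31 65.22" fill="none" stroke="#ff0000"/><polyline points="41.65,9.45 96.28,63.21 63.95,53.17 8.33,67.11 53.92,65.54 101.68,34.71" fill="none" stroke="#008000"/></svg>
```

1 u = 1 mm; y_m = 74.34 − y.

[1] `<path>` closed polygon, #ff0000→score S477 F1940: (41.97,33.90) → (103.35,29.88) → (58.51,53.66) → (7.21,38.77) → (70.01,12.22) → (35.88,14.33) → (41.97,33.90) (closed)

[2] `<polygon>` closed polygon, #008000→cut S835 F1264: (62.76,62.34) → (93.50,58.24) → (74.25,29.58) → (62.76,62.34) (closed)

[3] `<path>` open polyline, #008000→cut S835 F1264: (9.82,10.65) → (103.03,13.69) → (87.60,13.70) → (12.34,56.74) → (30.87,26.12)

[4] `<path>` line segment, #ff0000→score S477 F1940: (74.22,51.67) → (92.31,9.12)

[5] `<polyline>` open polyline, #008000→cut S835 F1264: (41.65,64.89) → (96.28,11.13) → (63.95,21.17) → (8.33,7.23) → (53.92,8.80) → (101.68,39.63)

G21
G90
G0 X41.97 Y33.90
M3 S477
G1 X103.35 Y29.88 F1940
G1 X58.51 Y53.66 F1940
G1 X7.21 Y38.77 F1940
G1 X70.01 Y12.22 F1940
G1 X35.88 Y14.33 F1940
G1 X41.97 Y33.90 F1940
M5
G0 X62.76 Y62.34
M3 S835
G1 X93.50 Y58.24 F1264
G1 X74.25 Y29.58 F1264
G1 X62.76 Y62.34 F1264
M5
G0 X9.82 Y10.65
M3 S835
G1 X103.03 Y13.69 F1264
G1 X87.60 Y13.70 F1264
G1 X12.34 Y56.74 F1264
G1 X30.87 Y26.12 F1264
M5
G0 X74.22 Y51.67
M3 S477
G1 X92.31 Y9.12 F1940
M5
G0 X41.65 Y64.89
M3 S835
G1 X96.28 Y11.13 F1264
G1 X63.95 Y21.17 F1264
G1 X8.33 Y7.23 F1264
G1 X53.92 Y8.80 F1264
G1 X101.68 Y39.63 F1264
M5
G0 X0.00 Y0.00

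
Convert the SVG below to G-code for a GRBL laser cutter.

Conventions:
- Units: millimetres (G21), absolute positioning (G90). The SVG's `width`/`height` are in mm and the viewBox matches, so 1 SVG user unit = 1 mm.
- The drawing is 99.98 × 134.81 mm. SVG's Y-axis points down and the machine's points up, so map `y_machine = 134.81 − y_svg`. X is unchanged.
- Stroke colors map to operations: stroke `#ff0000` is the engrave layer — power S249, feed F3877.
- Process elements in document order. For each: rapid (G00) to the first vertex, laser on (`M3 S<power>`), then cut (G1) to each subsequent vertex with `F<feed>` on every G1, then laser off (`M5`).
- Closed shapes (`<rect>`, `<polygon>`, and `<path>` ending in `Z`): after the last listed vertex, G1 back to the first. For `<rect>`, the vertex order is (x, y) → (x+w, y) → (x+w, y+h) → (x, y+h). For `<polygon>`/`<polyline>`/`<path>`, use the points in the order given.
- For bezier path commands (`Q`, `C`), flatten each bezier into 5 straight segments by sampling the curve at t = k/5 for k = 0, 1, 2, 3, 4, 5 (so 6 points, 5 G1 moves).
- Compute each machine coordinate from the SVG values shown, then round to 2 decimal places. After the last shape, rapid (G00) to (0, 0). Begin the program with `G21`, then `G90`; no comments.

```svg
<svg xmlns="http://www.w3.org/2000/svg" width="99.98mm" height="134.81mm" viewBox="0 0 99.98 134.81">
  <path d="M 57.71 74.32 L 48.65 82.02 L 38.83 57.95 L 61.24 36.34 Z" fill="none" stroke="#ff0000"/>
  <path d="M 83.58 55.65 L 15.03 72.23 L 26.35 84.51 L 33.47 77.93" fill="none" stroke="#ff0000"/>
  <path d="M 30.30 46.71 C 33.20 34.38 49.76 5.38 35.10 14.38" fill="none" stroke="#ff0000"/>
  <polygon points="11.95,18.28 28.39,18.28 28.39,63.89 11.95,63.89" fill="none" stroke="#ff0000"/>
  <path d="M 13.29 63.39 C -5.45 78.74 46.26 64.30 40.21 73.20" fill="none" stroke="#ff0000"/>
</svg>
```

G21
G90
G00 X57.71 Y60.49
M3 S249
G1 X48.65 Y52.79 F3877
G1 X38.83 Y76.86 F3877
G1 X61.24 Y98.47 F3877
G1 X57.71 Y60.49 F3877
M5
G00 X83.58 Y79.16
M3 S249
G1 X15.03 Y62.58 F3877
G1 X26.35 Y50.30 F3877
G1 X33.47 Y56.88 F3877
M5
G00 X30.30 Y88.10
M3 S249
G1 X33.32 Y97.06 F3877
G1 X37.46 Y107.40 F3877
G1 X40.58 Y116.49 F3877
G1 X40.51 Y121.71 F3877
G1 X35.10 Y120.43 F3877
M5
G00 X11.95 Y116.53
M3 S249
G1 X28.39 Y116.53 F3877
G1 X28.39 Y70.92 F3877
G1 X11.95 Y70.92 F3877
G1 X11.95 Y116.53 F3877
M5
G00 X13.29 Y71.42
M3 S249
G1 X9.47 Y65.36 F3877
G1 X16.41 Y63.90 F3877
G1 X27.95 Y64.49 F3877
G1 X37.93 Y64.57 F3877
G1 X40.21 Y61.61 F3877
M5
G00 X0.00 Y0.00

viewBox `0 0 99.98 134.81` with mm width/height → 1 unit = 1 mm. Flip: y_m = 134.81 − y_svg.

**Shape 1** — `<path>` closed polygon, stroke `#ff0000` → engrave (S249, F3877). Machine vertices: (57.71,60.49) → (48.65,52.79) → (38.83,76.86) → (61.24,98.47) → (57.71,60.49). Closed: final G1 returns to the first vertex.

**Shape 2** — `<path>` open polyline, stroke `#ff0000` → engrave (S249, F3877). Machine vertices: (83.58,79.16) → (15.03,62.58) → (26.35,50.30) → (33.47,56.88). Open path.

**Shape 3** — `<path>` cubic bezier, stroke `#ff0000` → engrave (S249, F3877). Control points (SVG): P0=(30.30,46.71), P1=(33.20,34.38), P2=(49.76,5.38), P3=(35.10,14.38); sampled at t=k/5. Machine vertices: (30.30,88.10) → (33.32,97.06) → (37.46,107.40) → (40.58,116.49) → (40.51,121.71) → (35.10,120.43). Open path.

**Shape 4** — `<polygon>` rectangle, stroke `#ff0000` → engrave (S249, F3877). Machine vertices: (11.95,116.53) → (28.39,116.53) → (28.39,70.92) → (11.95,70.92) → (11.95,116.53). Closed: final G1 returns to the first vertex.

**Shape 5** — `<path>` cubic bezier, stroke `#ff0000` → engrave (S249, F3877). Control points (SVG): P0=(13.29,63.39), P1=(-5.45,78.74), P2=(46.26,64.30), P3=(40.21,73.20); sampled at t=k/5. Machine vertices: (13.29,71.42) → (9.47,65.36) → (16.41,63.90) → (27.95,64.49) → (37.93,64.57) → (40.21,61.61). Open path.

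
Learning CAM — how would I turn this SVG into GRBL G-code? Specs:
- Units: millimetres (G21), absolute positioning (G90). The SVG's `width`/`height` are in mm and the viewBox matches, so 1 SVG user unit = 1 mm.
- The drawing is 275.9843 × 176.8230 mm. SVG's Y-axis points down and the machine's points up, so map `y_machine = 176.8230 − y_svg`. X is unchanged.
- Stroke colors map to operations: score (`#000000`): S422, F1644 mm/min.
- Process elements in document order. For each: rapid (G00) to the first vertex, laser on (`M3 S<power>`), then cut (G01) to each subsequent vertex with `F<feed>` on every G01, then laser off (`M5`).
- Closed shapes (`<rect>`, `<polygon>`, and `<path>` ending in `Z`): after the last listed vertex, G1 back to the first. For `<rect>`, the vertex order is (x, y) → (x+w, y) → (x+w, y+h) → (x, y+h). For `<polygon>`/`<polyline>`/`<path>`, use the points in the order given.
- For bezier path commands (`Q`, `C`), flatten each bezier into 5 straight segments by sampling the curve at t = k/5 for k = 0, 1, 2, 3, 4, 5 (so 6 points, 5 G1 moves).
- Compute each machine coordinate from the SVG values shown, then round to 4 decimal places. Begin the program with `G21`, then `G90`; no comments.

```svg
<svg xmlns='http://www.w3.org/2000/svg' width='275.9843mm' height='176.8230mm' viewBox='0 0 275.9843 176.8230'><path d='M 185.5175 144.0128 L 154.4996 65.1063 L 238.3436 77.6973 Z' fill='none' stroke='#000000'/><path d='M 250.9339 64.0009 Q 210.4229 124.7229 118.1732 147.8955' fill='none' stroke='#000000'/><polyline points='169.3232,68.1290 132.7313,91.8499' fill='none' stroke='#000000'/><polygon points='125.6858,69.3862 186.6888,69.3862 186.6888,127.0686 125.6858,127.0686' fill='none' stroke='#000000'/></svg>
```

G21
G90
G00 X185.5175 Y32.8102
M3 S422
G01 X154.4996 Y111.7167 F1644
G01 X238.3436 Y99.1257 F1644
G01 X185.5175 Y32.8102 F1644
M5
G00 X250.9339 Y112.8221
M3 S422
G01 X232.6600 Y90.0353 F1644
G01 X210.2469 Y70.2524 F1644
G01 X183.6948 Y53.4735 F1644
G01 X153.0035 Y39.6985 F1644
G01 X118.1732 Y28.9275 F1644
M5
G00 X169.3232 Y108.6940
M3 S422
G01 X132.7313 Y84.9731 F1644
M5
G00 X125.6858 Y107.4368
M3 S422
G01 X186.6888 Y107.4368 F1644
G01 X186.6888 Y49.7544 F1644
G01 X125.6858 Y49.7544 F1644
G01 X125.6858 Y107.4368 F1644
M5

1 u = 1 mm; y_m = 176.8230 − y.

[1] `<path>` regular polygon, #000000→score S422 F1644: (185.5175,32.8102) → (154.4996,111.7167) → (238.3436,99.1257) → (185.5175,32.8102) (closed)

[2] `<path>` quadratic bezier, #000000→score S422 F1644: (250.9339,112.8221) → (232.6600,90.0353) → (210.2469,70.2524) → (183.6948,53.4735) → (153.0035,39.6985) → (118.1732,28.9275)

[3] `<polyline>` line segment, #000000→score S422 F1644: (169.3232,108.6940) → (132.7313,84.9731)

[4] `<polygon>` rectangle, #000000→score S422 F1644: (125.6858,107.4368) → (186.6888,107.4368) → (186.6888,49.7544) → (125.6858,49.7544) → (125.6858,107.4368) (closed)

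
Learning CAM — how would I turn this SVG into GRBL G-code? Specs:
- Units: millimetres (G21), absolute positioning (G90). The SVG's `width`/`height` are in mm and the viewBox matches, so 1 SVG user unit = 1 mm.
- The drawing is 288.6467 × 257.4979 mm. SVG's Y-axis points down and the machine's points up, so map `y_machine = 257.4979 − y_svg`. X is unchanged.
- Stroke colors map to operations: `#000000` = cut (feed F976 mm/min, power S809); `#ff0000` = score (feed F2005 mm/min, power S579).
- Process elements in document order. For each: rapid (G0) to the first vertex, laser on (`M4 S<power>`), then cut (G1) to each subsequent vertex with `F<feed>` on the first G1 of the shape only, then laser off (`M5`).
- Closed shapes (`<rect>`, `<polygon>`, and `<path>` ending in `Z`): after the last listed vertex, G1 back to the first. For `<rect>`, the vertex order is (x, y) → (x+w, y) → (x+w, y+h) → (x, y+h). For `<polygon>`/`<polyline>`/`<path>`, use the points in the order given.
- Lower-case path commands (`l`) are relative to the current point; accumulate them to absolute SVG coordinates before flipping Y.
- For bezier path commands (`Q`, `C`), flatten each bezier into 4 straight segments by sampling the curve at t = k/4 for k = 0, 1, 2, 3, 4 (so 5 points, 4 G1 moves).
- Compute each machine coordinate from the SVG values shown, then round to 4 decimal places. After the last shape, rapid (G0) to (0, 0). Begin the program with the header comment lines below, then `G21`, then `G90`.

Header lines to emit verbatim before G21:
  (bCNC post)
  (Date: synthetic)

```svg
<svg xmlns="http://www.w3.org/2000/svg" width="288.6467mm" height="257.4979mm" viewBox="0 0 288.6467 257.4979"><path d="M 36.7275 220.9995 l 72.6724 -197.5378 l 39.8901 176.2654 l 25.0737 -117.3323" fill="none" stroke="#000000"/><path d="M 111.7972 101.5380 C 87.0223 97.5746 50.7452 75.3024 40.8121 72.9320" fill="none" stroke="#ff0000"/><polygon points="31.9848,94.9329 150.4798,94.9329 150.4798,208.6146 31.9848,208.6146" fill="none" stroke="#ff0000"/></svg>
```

viewBox `0 0 288.6467 257.4979` with mm width/height → 1 unit = 1 mm. Flip: y_m = 257.4979 − y_svg.

**Shape 1** — `<path>` open polyline, stroke `#000000` → cut (S809, F976). Machine vertices: (36.7275,36.4984) → (109.3999,234.0362) → (149.2900,57.7708) → (174.3637,175.1031). Open path.

**Shape 2** — `<path>` cubic bezier, stroke `#ff0000` → score (S579, F2005). Control points (SVG): P0=(111.7972,101.5380), P1=(87.0223,97.5746), P2=(50.7452,75.3024), P3=(40.8121,72.9320); sampled at t=k/4. Machine vertices: (111.7972,155.9599) → (91.6507,161.7683) → (70.7390,170.8603) → (52.6101,179.6536) → (40.8121,184.5659). Open path.

**Shape 3** — `<polygon>` rectangle, stroke `#ff0000` → score (S579, F2005). Machine vertices: (31.9848,162.5650) → (150.4798,162.5650) → (150.4798,48.8833) → (31.9848,48.8833) → (31.9848,162.5650). Closed: final G1 returns to the first vertex.

(bCNC post)
(Date: synthetic)
G21
G90
G0 X36.7275 Y36.4984
M4 S809
G1 X109.3999 Y234.0362 F976
G1 X149.2900 Y57.7708
G1 X174.3637 Y175.1031
M5
G0 X111.7972 Y155.9599
M4 S579
G1 X91.6507 Y161.7683 F2005
G1 X70.7390 Y170.8603
G1 X52.6101 Y179.6536
G1 X40.8121 Y184.5659
M5
G0 X31.9848 Y162.5650
M4 S579
G1 X150.4798 Y162.5650 F2005
G1 X150.4798 Y48.8833
G1 X31.9848 Y48.8833
G1 X31.9848 Y162.5650
M5
G0 X0.0000 Y0.0000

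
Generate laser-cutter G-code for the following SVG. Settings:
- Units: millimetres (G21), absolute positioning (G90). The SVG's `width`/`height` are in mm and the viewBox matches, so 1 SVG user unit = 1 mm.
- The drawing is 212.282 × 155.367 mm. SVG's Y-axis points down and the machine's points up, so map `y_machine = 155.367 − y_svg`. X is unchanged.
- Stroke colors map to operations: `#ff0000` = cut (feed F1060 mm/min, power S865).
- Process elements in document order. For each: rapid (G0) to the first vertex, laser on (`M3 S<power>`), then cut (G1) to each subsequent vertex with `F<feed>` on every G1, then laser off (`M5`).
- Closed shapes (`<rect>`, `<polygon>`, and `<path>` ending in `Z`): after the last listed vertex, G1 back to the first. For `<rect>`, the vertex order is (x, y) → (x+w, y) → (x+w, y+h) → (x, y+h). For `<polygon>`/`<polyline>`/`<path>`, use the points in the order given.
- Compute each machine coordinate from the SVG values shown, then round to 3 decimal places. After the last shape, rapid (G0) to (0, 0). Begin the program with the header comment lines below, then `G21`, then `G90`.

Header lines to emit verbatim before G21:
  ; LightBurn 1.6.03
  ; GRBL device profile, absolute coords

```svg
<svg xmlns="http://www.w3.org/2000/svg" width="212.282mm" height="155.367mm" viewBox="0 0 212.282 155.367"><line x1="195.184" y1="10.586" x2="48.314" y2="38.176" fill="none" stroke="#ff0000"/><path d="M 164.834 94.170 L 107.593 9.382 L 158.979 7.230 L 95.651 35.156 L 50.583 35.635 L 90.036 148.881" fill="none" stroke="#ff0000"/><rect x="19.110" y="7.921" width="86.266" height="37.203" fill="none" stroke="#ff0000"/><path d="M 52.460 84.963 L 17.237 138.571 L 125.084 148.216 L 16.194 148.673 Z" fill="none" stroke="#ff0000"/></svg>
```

1 u = 1 mm; y_m = 155.367 − y.

[1] `<line>` line segment, #ff0000→cut S865 F1060: (195.184,144.781) → (48.314,117.191)

[2] `<path>` open polyline, #ff0000→cut S865 F1060: (164.834,61.197) → (107.593,145.985) → (158.979,148.137) → (95.651,120.211) → (50.583,119.732) → (90.036,6.486)

[3] `<rect>` rectangle, #ff0000→cut S865 F1060: (19.110,147.446) → (105.376,147.446) → (105.376,110.243) → (19.110,110.243) → (19.110,147.446) (closed)

[4] `<path>` closed polygon, #ff0000→cut S865 F1060: (52.460,70.404) → (17.237,16.796) → (125.084,7.151) → (16.194,6.694) → (52.460,70.404) (closed)

; LightBurn 1.6.03
; GRBL device profile, absolute coords
G21
G90
G0 X195.184 Y144.781
M3 S865
G1 X48.314 Y117.191 F1060
M5
G0 X164.834 Y61.197
M3 S865
G1 X107.593 Y145.985 F1060
G1 X158.979 Y148.137 F1060
G1 X95.651 Y120.211 F1060
G1 X50.583 Y119.732 F1060
G1 X90.036 Y6.486 F1060
M5
G0 X19.110 Y147.446
M3 S865
G1 X105.376 Y147.446 F1060
G1 X105.376 Y110.243 F1060
G1 X19.110 Y110.243 F1060
G1 X19.110 Y147.446 F1060
M5
G0 X52.460 Y70.404
M3 S865
G1 X17.237 Y16.796 F1060
G1 X125.084 Y7.151 F1060
G1 X16.194 Y6.694 F1060
G1 X52.460 Y70.404 F1060
M5
G0 X0.000 Y0.000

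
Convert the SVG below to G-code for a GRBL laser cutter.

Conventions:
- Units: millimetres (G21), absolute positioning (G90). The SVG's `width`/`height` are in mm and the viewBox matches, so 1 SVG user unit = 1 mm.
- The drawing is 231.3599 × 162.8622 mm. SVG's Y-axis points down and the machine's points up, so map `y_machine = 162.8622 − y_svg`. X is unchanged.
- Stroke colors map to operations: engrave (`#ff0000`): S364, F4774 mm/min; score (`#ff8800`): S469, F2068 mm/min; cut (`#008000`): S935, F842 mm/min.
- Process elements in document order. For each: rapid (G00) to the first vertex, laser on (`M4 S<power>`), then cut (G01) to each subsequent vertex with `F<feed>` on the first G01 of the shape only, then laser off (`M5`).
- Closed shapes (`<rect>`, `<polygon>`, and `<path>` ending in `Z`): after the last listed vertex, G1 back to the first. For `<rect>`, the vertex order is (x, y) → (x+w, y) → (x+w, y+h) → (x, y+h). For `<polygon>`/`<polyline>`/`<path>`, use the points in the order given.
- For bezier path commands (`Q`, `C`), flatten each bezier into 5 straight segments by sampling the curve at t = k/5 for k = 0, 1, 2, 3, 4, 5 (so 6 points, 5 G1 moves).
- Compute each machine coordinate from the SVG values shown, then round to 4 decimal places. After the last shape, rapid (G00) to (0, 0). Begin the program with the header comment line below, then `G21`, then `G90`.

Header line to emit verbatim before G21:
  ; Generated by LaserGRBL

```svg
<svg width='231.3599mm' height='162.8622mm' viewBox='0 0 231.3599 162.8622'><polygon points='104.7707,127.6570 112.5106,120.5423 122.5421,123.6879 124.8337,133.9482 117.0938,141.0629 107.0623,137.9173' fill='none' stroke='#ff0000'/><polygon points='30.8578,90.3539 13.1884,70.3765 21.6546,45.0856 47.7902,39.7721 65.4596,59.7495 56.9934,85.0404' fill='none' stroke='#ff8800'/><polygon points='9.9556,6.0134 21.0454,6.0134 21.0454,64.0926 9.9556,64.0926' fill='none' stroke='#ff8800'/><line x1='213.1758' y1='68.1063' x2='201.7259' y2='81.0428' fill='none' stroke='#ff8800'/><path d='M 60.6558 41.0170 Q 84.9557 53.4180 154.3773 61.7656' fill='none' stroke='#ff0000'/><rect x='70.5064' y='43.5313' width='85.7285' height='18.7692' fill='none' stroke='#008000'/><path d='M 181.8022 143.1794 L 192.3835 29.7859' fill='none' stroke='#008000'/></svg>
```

; Generated by LaserGRBL
G21
G90
G00 X104.7707 Y35.2052
M4 S364
G01 X112.5106 Y42.3199 F4774
G01 X122.5421 Y39.1743
G01 X124.8337 Y28.9140
G01 X117.0938 Y21.7993
G01 X107.0623 Y24.9449
G01 X104.7707 Y35.2052
M5
G00 X30.8578 Y72.5083
M4 S469
G01 X13.1884 Y92.4857 F2068
G01 X21.6546 Y117.7766
G01 X47.7902 Y123.0901
G01 X65.4596 Y103.1127
G01 X56.9934 Y77.8218
G01 X30.8578 Y72.5083
M5
G00 X9.9556 Y156.8488
M4 S469
G01 X21.0454 Y156.8488 F2068
G01 X21.0454 Y98.7696
G01 X9.9556 Y98.7696
G01 X9.9556 Y156.8488
M5
G00 X213.1758 Y94.7559
M4 S469
G01 X201.7259 Y81.8194 F2068
M5
G00 X60.6558 Y121.8452
M4 S364
G01 X72.1806 Y117.0469 F4774
G01 X87.3152 Y112.5729
G01 X106.0595 Y108.4232
G01 X128.4135 Y104.5978
G01 X154.3773 Y101.0966
M5
G00 X70.5064 Y119.3309
M4 S935
G01 X156.2349 Y119.3309 F842
G01 X156.2349 Y100.5617
G01 X70.5064 Y100.5617
G01 X70.5064 Y119.3309
M5
G00 X181.8022 Y19.6828
M4 S935
G01 X192.3835 Y133.0763 F842
M5
G00 X0.0000 Y0.0000

1 u = 1 mm; y_m = 162.8622 − y.

[1] `<polygon>` regular polygon, #ff0000→engrave S364 F4774: (104.7707,35.2052) → (112.5106,42.3199) → (122.5421,39.1743) → (124.8337,28.9140) → (117.0938,21.7993) → (107.0623,24.9449) → (104.7707,35.2052) (closed)

[2] `<polygon>` regular polygon, #ff8800→score S469 F2068: (30.8578,72.5083) → (13.1884,92.4857) → (21.6546,117.7766) → (47.7902,123.0901) → (65.4596,103.1127) → (56.9934,77.8218) → (30.8578,72.5083) (closed)

[3] `<polygon>` rectangle, #ff8800→score S469 F2068: (9.9556,156.8488) → (21.0454,156.8488) → (21.0454,98.7696) → (9.9556,98.7696) → (9.9556,156.8488) (closed)

[4] `<line>` line segment, #ff8800→score S469 F2068: (213.1758,94.7559) → (201.7259,81.8194)

[5] `<path>` quadratic bezier, #ff0000→engrave S364 F4774: (60.6558,121.8452) → (72.1806,117.0469) → (87.3152,112.5729) → (106.0595,108.4232) → (128.4135,104.5978) → (154.3773,101.0966)

[6] `<rect>` rectangle, #008000→cut S935 F842: (70.5064,119.3309) → (156.2349,119.3309) → (156.2349,100.5617) → (70.5064,100.5617) → (70.5064,119.3309) (closed)

[7] `<path>` line segment, #008000→cut S935 F842: (181.8022,19.6828) → (192.3835,133.0763)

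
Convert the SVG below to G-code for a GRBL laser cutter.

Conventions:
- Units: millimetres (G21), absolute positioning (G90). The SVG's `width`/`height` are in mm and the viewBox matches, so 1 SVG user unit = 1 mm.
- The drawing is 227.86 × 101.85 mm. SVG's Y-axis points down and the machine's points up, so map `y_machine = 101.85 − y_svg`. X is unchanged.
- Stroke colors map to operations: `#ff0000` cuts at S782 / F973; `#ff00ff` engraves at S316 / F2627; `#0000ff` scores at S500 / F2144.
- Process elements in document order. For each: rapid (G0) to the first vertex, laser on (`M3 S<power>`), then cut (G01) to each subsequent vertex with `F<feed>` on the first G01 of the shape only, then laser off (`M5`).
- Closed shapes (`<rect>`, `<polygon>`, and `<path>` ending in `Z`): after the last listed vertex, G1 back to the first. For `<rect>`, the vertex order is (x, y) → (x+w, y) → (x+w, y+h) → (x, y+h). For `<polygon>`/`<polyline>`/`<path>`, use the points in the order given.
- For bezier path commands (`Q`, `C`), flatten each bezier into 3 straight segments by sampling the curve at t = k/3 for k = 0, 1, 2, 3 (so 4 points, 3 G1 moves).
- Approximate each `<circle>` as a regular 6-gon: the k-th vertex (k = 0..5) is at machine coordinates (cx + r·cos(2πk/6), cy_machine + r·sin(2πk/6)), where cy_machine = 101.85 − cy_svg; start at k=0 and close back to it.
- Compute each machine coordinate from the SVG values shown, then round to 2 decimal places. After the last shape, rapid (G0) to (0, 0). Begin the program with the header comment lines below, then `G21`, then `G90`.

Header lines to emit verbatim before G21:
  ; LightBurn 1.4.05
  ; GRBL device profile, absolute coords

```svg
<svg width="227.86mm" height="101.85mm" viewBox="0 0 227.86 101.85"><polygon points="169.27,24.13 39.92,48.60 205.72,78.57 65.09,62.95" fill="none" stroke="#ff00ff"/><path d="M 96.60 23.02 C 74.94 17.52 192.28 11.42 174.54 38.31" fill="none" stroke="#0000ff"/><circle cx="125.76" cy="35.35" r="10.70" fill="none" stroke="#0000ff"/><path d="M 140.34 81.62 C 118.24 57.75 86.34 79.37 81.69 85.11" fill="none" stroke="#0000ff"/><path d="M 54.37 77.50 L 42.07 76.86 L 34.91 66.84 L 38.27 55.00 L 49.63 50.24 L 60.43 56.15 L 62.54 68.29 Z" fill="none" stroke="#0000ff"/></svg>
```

; LightBurn 1.4.05
; GRBL device profile, absolute coords
G21
G90
G0 X169.27 Y77.72
M3 S316
G01 X39.92 Y53.25 F2627
G01 X205.72 Y23.28
G01 X65.09 Y38.90
G01 X169.27 Y77.72
M5
G0 X96.60 Y78.83
M3 S500
G01 X111.12 Y83.29 F2144
G01 X157.40 Y80.68
G01 X174.54 Y63.54
M5
G0 X136.46 Y66.50
M3 S500
G01 X131.11 Y75.77 F2144
G01 X120.41 Y75.77
G01 X115.06 Y66.50
G01 X120.41 Y57.23
G01 X131.11 Y57.23
G01 X136.46 Y66.50
M5
G0 X140.34 Y20.23
M3 S500
G01 X116.35 Y31.21 F2144
G01 X94.05 Y25.50
G01 X81.69 Y16.74
M5
G0 X54.37 Y24.35
M3 S500
G01 X42.07 Y24.99 F2144
G01 X34.91 Y35.01
G01 X38.27 Y46.85
G01 X49.63 Y51.61
G01 X60.43 Y45.70
G01 X62.54 Y33.56
G01 X54.37 Y24.35
M5
G0 X0.00 Y0.00

1 u = 1 mm; y_m = 101.85 − y.

[1] `<polygon>` closed polygon, #ff00ff→engrave S316 F2627: (169.27,77.72) → (39.92,53.25) → (205.72,23.28) → (65.09,38.90) → (169.27,77.72) (closed)

[2] `<path>` cubic bezier, #0000ff→score S500 F2144: (96.60,78.83) → (111.12,83.29) → (157.40,80.68) → (174.54,63.54)

[3] `<circle>` circle, #0000ff→score S500 F2144: (136.46,66.50) → (131.11,75.77) → (120.41,75.77) → (115.06,66.50) → (120.41,57.23) → (131.11,57.23) → (136.46,66.50) (closed)

[4] `<path>` cubic bezier, #0000ff→score S500 F2144: (140.34,20.23) → (116.35,31.21) → (94.05,25.50) → (81.69,16.74)

[5] `<path>` regular polygon, #0000ff→score S500 F2144: (54.37,24.35) → (42.07,24.99) → (34.91,35.01) → (38.27,46.85) → (49.63,51.61) → (60.43,45.70) → (62.54,33.56) → (54.37,24.35) (closed)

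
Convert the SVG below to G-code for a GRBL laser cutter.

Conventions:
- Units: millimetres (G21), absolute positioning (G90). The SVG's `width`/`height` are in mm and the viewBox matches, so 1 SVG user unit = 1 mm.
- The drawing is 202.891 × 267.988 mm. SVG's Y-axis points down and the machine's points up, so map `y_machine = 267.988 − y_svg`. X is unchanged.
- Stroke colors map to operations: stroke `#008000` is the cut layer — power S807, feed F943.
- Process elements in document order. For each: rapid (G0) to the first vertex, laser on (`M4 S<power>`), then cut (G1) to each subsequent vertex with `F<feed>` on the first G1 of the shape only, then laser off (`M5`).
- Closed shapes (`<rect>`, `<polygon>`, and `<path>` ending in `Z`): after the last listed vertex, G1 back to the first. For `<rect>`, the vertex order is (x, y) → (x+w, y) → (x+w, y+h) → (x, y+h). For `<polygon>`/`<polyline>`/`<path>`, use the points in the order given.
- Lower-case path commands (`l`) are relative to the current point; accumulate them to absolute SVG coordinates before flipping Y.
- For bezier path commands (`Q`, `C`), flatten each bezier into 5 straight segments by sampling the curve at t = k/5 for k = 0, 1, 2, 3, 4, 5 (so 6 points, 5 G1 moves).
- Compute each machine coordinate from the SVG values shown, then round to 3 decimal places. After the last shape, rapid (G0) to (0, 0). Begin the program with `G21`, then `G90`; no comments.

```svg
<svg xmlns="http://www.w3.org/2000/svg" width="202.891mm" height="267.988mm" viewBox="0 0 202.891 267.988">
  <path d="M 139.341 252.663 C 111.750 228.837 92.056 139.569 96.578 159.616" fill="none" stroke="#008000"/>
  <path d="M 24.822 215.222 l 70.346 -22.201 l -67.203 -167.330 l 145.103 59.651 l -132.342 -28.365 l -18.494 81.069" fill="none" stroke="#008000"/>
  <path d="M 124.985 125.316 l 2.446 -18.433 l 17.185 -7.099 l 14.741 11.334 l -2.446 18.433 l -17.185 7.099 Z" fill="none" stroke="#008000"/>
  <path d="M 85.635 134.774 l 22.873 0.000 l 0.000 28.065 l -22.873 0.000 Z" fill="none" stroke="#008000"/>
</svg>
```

1 u = 1 mm; y_m = 267.988 − y.

[1] `<path>` cubic bezier, #008000→cut S807 F943: (139.341,15.325) → (123.865,36.076) → (111.067,64.144) → (101.731,91.142) → (96.640,108.680) → (96.578,108.372)

[2] `<path>` open polyline, #008000→cut S807 F943: (24.822,52.766) → (95.168,74.967) → (27.965,242.297) → (173.068,182.646) → (40.726,211.011) → (22.232,129.942)

[3] `<path>` regular polygon, #008000→cut S807 F943: (124.985,142.672) → (127.431,161.105) → (144.616,168.204) → (159.357,156.870) → (156.911,138.437) → (139.726,131.338) → (124.985,142.672) (closed)

[4] `<path>` rectangle, #008000→cut S807 F943: (85.635,133.214) → (108.508,133.214) → (108.508,105.149) → (85.635,105.149) → (85.635,133.214) (closed)

G21
G90
G0 X139.341 Y15.325
M4 S807
G1 X123.865 Y36.076 F943
G1 X111.067 Y64.144
G1 X101.731 Y91.142
G1 X96.640 Y108.680
G1 X96.578 Y108.372
M5
G0 X24.822 Y52.766
M4 S807
G1 X95.168 Y74.967 F943
G1 X27.965 Y242.297
G1 X173.068 Y182.646
G1 X40.726 Y211.011
G1 X22.232 Y129.942
M5
G0 X124.985 Y142.672
M4 S807
G1 X127.431 Y161.105 F943
G1 X144.616 Y168.204
G1 X159.357 Y156.870
G1 X156.911 Y138.437
G1 X139.726 Y131.338
G1 X124.985 Y142.672
M5
G0 X85.635 Y133.214
M4 S807
G1 X108.508 Y133.214 F943
G1 X108.508 Y105.149
G1 X85.635 Y105.149
G1 X85.635 Y133.214
M5
G0 X0.000 Y0.000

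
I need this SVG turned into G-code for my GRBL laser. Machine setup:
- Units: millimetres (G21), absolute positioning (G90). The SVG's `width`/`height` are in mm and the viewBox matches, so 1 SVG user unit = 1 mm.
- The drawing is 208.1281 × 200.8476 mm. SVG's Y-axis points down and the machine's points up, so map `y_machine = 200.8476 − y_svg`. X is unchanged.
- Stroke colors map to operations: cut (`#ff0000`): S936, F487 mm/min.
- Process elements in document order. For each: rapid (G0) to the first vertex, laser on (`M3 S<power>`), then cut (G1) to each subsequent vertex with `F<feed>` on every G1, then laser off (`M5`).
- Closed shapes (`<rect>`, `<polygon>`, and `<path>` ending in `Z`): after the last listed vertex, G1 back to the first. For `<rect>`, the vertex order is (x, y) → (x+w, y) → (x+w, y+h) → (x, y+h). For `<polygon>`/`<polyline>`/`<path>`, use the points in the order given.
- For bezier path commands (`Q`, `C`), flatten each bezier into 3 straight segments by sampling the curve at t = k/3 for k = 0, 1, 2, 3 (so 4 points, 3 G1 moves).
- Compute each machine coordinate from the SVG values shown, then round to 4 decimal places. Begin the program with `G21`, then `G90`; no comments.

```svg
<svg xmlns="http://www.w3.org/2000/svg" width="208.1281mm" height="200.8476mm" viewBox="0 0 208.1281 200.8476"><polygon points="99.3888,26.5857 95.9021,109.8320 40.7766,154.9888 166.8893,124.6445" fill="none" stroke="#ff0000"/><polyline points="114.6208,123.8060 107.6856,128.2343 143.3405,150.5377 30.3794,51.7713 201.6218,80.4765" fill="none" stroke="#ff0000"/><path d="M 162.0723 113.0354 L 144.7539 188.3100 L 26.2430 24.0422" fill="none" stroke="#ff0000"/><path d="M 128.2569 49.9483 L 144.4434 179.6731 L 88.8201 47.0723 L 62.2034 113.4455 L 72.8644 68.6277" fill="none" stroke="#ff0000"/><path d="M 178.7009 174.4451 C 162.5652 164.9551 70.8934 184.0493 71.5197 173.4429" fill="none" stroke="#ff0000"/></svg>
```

G21
G90
G0 X99.3888 Y174.2619
M3 S936
G1 X95.9021 Y91.0156 F487
G1 X40.7766 Y45.8588 F487
G1 X166.8893 Y76.2031 F487
G1 X99.3888 Y174.2619 F487
M5
G0 X114.6208 Y77.0416
M3 S936
G1 X107.6856 Y72.6133 F487
G1 X143.3405 Y50.3099 F487
G1 X30.3794 Y149.0763 F487
G1 X201.6218 Y120.3711 F487
M5
G0 X162.0723 Y87.8122
M3 S936
G1 X144.7539 Y12.5376 F487
G1 X26.2430 Y176.8054 F487
M5
G0 X128.2569 Y150.8993
M3 S936
G1 X144.4434 Y21.1745 F487
G1 X88.8201 Y153.7753 F487
G1 X62.2034 Y87.4021 F487
G1 X72.8644 Y132.2199 F487
M5
G0 X178.7009 Y26.4025
M3 S936
G1 X143.6026 Y28.5231 F487
G1 X95.4434 Y24.5398 F487
G1 X71.5197 Y27.4047 F487
M5

1 u = 1 mm; y_m = 200.8476 − y.

[1] `<polygon>` closed polygon, #ff0000→cut S936 F487: (99.3888,174.2619) → (95.9021,91.0156) → (40.7766,45.8588) → (166.8893,76.2031) → (99.3888,174.2619) (closed)

[2] `<polyline>` open polyline, #ff0000→cut S936 F487: (114.6208,77.0416) → (107.6856,72.6133) → (143.3405,50.3099) → (30.3794,149.0763) → (201.6218,120.3711)

[3] `<path>` open polyline, #ff0000→cut S936 F487: (162.0723,87.8122) → (144.7539,12.5376) → (26.2430,176.8054)

[4] `<path>` open polyline, #ff0000→cut S936 F487: (128.2569,150.8993) → (144.4434,21.1745) → (88.8201,153.7753) → (62.2034,87.4021) → (72.8644,132.2199)

[5] `<path>` cubic bezier, #ff0000→cut S936 F487: (178.7009,26.4025) → (143.6026,28.5231) → (95.4434,24.5398) → (71.5197,27.4047)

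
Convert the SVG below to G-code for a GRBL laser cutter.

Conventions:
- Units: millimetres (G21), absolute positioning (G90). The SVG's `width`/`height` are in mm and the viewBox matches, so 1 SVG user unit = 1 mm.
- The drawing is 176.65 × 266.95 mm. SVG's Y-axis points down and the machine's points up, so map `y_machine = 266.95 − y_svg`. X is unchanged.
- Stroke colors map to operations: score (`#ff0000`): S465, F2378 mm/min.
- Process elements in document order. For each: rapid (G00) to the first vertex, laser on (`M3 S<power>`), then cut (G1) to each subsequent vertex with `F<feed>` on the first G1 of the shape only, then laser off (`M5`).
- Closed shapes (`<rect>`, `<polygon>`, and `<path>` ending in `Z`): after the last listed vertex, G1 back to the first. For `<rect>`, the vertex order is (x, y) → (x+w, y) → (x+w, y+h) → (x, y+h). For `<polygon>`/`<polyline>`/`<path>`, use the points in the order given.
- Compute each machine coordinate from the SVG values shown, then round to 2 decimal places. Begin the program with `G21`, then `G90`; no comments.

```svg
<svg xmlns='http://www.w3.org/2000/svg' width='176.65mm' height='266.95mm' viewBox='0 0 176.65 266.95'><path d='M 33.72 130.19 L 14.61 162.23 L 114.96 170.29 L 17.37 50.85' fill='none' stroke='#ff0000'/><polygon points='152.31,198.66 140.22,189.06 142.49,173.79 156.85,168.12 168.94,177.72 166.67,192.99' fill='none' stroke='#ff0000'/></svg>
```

1 u = 1 mm; y_m = 266.95 − y.

[1] `<path>` open polyline, #ff0000→score S465 F2378: (33.72,136.76) → (14.61,104.72) → (114.96,96.66) → (17.37,216.10)

[2] `<polygon>` regular polygon, #ff0000→score S465 F2378: (152.31,68.29) → (140.22,77.89) → (142.49,93.16) → (156.85,98.83) → (168.94,89.23) → (166.67,73.96) → (152.31,68.29) (closed)

G21
G90
G00 X33.72 Y136.76
M3 S465
G1 X14.61 Y104.72 F2378
G1 X114.96 Y96.66
G1 X17.37 Y216.10
M5
G00 X152.31 Y68.29
M3 S465
G1 X140.22 Y77.89 F2378
G1 X142.49 Y93.16
G1 X156.85 Y98.83
G1 X168.94 Y89.23
G1 X166.67 Y73.96
G1 X152.31 Y68.29
M5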